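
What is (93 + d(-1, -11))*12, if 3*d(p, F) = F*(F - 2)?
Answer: 1688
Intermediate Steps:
d(p, F) = F*(-2 + F)/3 (d(p, F) = (F*(F - 2))/3 = (F*(-2 + F))/3 = F*(-2 + F)/3)
(93 + d(-1, -11))*12 = (93 + (1/3)*(-11)*(-2 - 11))*12 = (93 + (1/3)*(-11)*(-13))*12 = (93 + 143/3)*12 = (422/3)*12 = 1688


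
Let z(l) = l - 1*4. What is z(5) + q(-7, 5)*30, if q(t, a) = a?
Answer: 151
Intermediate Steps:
z(l) = -4 + l (z(l) = l - 4 = -4 + l)
z(5) + q(-7, 5)*30 = (-4 + 5) + 5*30 = 1 + 150 = 151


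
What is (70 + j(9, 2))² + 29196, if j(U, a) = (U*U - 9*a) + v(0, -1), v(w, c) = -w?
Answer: 46885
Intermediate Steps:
j(U, a) = U² - 9*a (j(U, a) = (U*U - 9*a) - 1*0 = (U² - 9*a) + 0 = U² - 9*a)
(70 + j(9, 2))² + 29196 = (70 + (9² - 9*2))² + 29196 = (70 + (81 - 18))² + 29196 = (70 + 63)² + 29196 = 133² + 29196 = 17689 + 29196 = 46885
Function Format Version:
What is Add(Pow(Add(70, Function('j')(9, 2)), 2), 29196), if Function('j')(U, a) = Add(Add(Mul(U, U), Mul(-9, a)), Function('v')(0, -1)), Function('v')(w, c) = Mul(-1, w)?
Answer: 46885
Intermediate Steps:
Function('j')(U, a) = Add(Pow(U, 2), Mul(-9, a)) (Function('j')(U, a) = Add(Add(Mul(U, U), Mul(-9, a)), Mul(-1, 0)) = Add(Add(Pow(U, 2), Mul(-9, a)), 0) = Add(Pow(U, 2), Mul(-9, a)))
Add(Pow(Add(70, Function('j')(9, 2)), 2), 29196) = Add(Pow(Add(70, Add(Pow(9, 2), Mul(-9, 2))), 2), 29196) = Add(Pow(Add(70, Add(81, -18)), 2), 29196) = Add(Pow(Add(70, 63), 2), 29196) = Add(Pow(133, 2), 29196) = Add(17689, 29196) = 46885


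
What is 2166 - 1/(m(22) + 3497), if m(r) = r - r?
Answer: 7574501/3497 ≈ 2166.0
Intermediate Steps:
m(r) = 0
2166 - 1/(m(22) + 3497) = 2166 - 1/(0 + 3497) = 2166 - 1/3497 = 7574501/3497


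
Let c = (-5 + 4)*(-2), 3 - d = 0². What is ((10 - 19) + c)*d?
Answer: -21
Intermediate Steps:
d = 3 (d = 3 - 1*0² = 3 - 1*0 = 3 + 0 = 3)
c = 2 (c = -1*(-2) = 2)
((10 - 19) + c)*d = ((10 - 19) + 2)*3 = (-9 + 2)*3 = -7*3 = -21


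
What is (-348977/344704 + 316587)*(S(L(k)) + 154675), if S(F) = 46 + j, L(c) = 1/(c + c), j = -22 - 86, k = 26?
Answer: 16872678009428123/344704 ≈ 4.8948e+10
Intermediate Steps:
j = -108
L(c) = 1/(2*c)
S(F) = -62 (S(F) = 46 - 108 = -62)
(-348977/344704 + 316587)*(S(L(k)) + 154675) = (-348977/344704 + 316587)*(-62 + 154675) = (-348977*1/344704 + 316587)*154613 = (-348977/344704 + 316587)*154613 = (109128456271/344704)*154613 = 16872678009428123/344704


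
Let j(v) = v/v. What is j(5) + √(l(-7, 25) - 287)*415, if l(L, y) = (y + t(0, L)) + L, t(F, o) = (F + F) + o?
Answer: 1 + 830*I*√69 ≈ 1.0 + 6894.5*I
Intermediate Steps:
t(F, o) = o + 2*F (t(F, o) = 2*F + o = o + 2*F)
l(L, y) = y + 2*L (l(L, y) = (y + (L + 2*0)) + L = (y + (L + 0)) + L = (y + L) + L = (L + y) + L = y + 2*L)
j(v) = 1
j(5) + √(l(-7, 25) - 287)*415 = 1 + √((25 + 2*(-7)) - 287)*415 = 1 + √((25 - 14) - 287)*415 = 1 + √(11 - 287)*415 = 1 + √(-276)*415 = 1 + (2*I*√69)*415 = 1 + 830*I*√69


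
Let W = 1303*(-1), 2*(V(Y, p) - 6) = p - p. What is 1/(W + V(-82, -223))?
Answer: -1/1297 ≈ -0.00077101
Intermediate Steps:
V(Y, p) = 6 (V(Y, p) = 6 + (p - p)/2 = 6 + (½)*0 = 6 + 0 = 6)
W = -1303
1/(W + V(-82, -223)) = 1/(-1303 + 6) = 1/(-1297) = -1/1297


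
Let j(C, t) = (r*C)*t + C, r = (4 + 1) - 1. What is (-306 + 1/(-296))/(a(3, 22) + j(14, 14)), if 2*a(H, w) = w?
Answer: -90577/239464 ≈ -0.37825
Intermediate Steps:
r = 4 (r = 5 - 1 = 4)
a(H, w) = w/2
j(C, t) = C + 4*C*t (j(C, t) = (4*C)*t + C = 4*C*t + C = C + 4*C*t)
(-306 + 1/(-296))/(a(3, 22) + j(14, 14)) = (-306 + 1/(-296))/((½)*22 + 14*(1 + 4*14)) = (-306 - 1/296)/(11 + 14*(1 + 56)) = -90577/(296*(11 + 14*57)) = -90577/(296*(11 + 798)) = -90577/296/809 = -90577/296*1/809 = -90577/239464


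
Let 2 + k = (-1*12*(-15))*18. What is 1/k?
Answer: 1/3238 ≈ 0.00030883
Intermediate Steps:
k = 3238 (k = -2 + (-1*12*(-15))*18 = -2 - 12*(-15)*18 = -2 + 180*18 = -2 + 3240 = 3238)
1/k = 1/3238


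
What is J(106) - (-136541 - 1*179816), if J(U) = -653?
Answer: 315704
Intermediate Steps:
J(106) - (-136541 - 1*179816) = -653 - (-136541 - 1*179816) = -653 - (-136541 - 179816) = -653 - 1*(-316357) = -653 + 316357 = 315704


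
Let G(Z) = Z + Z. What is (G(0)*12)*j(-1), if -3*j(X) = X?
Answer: 0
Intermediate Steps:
j(X) = -X/3
G(Z) = 2*Z
(G(0)*12)*j(-1) = ((2*0)*12)*(-⅓*(-1)) = (0*12)*(⅓) = 0*(⅓) = 0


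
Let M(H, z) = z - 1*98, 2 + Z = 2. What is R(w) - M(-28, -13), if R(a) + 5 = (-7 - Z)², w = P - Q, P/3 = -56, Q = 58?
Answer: 155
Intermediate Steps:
Z = 0 (Z = -2 + 2 = 0)
P = -168 (P = 3*(-56) = -168)
M(H, z) = -98 + z (M(H, z) = z - 98 = -98 + z)
w = -226 (w = -168 - 1*58 = -168 - 58 = -226)
R(a) = 44 (R(a) = -5 + (-7 - 1*0)² = -5 + (-7 + 0)² = -5 + (-7)² = -5 + 49 = 44)
R(w) - M(-28, -13) = 44 - (-98 - 13) = 44 - 1*(-111) = 44 + 111 = 155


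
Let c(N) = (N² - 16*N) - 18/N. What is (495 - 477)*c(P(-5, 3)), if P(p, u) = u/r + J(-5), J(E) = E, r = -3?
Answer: 2430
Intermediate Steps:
P(p, u) = -5 - u/3 (P(p, u) = u/(-3) - 5 = -u/3 - 5 = -5 - u/3)
c(N) = N² - 18/N - 16*N
(495 - 477)*c(P(-5, 3)) = (495 - 477)*((-18 + (-5 - ⅓*3)²*(-16 + (-5 - ⅓*3)))/(-5 - ⅓*3)) = 18*((-18 + (-5 - 1)²*(-16 + (-5 - 1)))/(-5 - 1)) = 18*((-18 + (-6)²*(-16 - 6))/(-6)) = 18*(-(-18 + 36*(-22))/6) = 18*(-(-18 - 792)/6) = 18*(-⅙*(-810)) = 18*135 = 2430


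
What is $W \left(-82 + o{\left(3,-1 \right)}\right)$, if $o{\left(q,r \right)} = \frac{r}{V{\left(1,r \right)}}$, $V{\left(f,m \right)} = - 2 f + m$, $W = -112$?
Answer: $\frac{27440}{3} \approx 9146.7$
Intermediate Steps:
$V{\left(f,m \right)} = m - 2 f$
$o{\left(q,r \right)} = \frac{r}{-2 + r}$ ($o{\left(q,r \right)} = \frac{r}{r - 2} = \frac{r}{-2 + r}$)
$W \left(-82 + o{\left(3,-1 \right)}\right) = - 112 \left(-82 - \frac{1}{-2 - 1}\right) = - 112 \left(-82 - \frac{1}{-3}\right) = - 112 \left(-82 - - \frac{1}{3}\right) = - 112 \left(-82 + \frac{1}{3}\right) = \left(-112\right) \left(- \frac{245}{3}\right) = \frac{27440}{3}$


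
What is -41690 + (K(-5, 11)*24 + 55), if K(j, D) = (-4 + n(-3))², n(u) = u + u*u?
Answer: -41539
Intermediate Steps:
n(u) = u + u²
K(j, D) = 4 (K(j, D) = (-4 - 3*(1 - 3))² = (-4 - 3*(-2))² = (-4 + 6)² = 2² = 4)
-41690 + (K(-5, 11)*24 + 55) = -41690 + (4*24 + 55) = -41690 + (96 + 55) = -41690 + 151 = -41539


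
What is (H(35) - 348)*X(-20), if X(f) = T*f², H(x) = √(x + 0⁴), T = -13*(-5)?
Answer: -9048000 + 26000*√35 ≈ -8.8942e+6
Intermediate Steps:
T = 65
H(x) = √x (H(x) = √(x + 0) = √x)
X(f) = 65*f²
(H(35) - 348)*X(-20) = (√35 - 348)*(65*(-20)²) = (-348 + √35)*(65*400) = (-348 + √35)*26000 = -9048000 + 26000*√35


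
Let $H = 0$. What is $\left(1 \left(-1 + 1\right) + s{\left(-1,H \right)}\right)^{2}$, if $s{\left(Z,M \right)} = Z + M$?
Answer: $1$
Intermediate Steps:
$s{\left(Z,M \right)} = M + Z$
$\left(1 \left(-1 + 1\right) + s{\left(-1,H \right)}\right)^{2} = \left(1 \left(-1 + 1\right) + \left(0 - 1\right)\right)^{2} = \left(1 \cdot 0 - 1\right)^{2} = \left(0 - 1\right)^{2} = \left(-1\right)^{2} = 1$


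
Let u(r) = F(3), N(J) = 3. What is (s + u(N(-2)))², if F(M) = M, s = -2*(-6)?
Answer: 225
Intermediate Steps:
s = 12 (s = -1*(-12) = 12)
u(r) = 3
(s + u(N(-2)))² = (12 + 3)² = 15² = 225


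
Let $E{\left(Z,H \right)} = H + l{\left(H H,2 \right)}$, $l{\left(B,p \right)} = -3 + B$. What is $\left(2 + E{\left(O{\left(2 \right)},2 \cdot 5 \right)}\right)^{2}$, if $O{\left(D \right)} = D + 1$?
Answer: $11881$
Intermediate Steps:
$O{\left(D \right)} = 1 + D$
$E{\left(Z,H \right)} = -3 + H + H^{2}$ ($E{\left(Z,H \right)} = H + \left(-3 + H H\right) = H + \left(-3 + H^{2}\right) = -3 + H + H^{2}$)
$\left(2 + E{\left(O{\left(2 \right)},2 \cdot 5 \right)}\right)^{2} = \left(2 + \left(-3 + 2 \cdot 5 + \left(2 \cdot 5\right)^{2}\right)\right)^{2} = \left(2 + \left(-3 + 10 + 10^{2}\right)\right)^{2} = \left(2 + \left(-3 + 10 + 100\right)\right)^{2} = \left(2 + 107\right)^{2} = 109^{2} = 11881$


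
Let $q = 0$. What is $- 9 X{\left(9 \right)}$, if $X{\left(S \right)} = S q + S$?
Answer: $-81$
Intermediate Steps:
$X{\left(S \right)} = S$ ($X{\left(S \right)} = S 0 + S = 0 + S = S$)
$- 9 X{\left(9 \right)} = \left(-9\right) 9 = -81$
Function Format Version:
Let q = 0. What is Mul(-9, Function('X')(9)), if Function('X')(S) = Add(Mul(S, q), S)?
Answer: -81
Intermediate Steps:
Function('X')(S) = S (Function('X')(S) = Add(Mul(S, 0), S) = Add(0, S) = S)
Mul(-9, Function('X')(9)) = Mul(-9, 9) = -81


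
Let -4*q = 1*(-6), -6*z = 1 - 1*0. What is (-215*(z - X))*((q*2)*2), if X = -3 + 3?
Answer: 215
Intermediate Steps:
X = 0
z = -⅙ (z = -(1 - 1*0)/6 = -(1 + 0)/6 = -⅙*1 = -⅙ ≈ -0.16667)
q = 3/2 (q = -(-6)/4 = -¼*(-6) = 3/2 ≈ 1.5000)
(-215*(z - X))*((q*2)*2) = (-215*(-⅙ - 1*0))*(((3/2)*2)*2) = (-215*(-⅙ + 0))*(3*2) = -215*(-⅙)*6 = (215/6)*6 = 215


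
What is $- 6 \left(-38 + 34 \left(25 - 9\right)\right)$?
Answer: $-3036$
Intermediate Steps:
$- 6 \left(-38 + 34 \left(25 - 9\right)\right) = - 6 \left(-38 + 34 \cdot 16\right) = - 6 \left(-38 + 544\right) = \left(-6\right) 506 = -3036$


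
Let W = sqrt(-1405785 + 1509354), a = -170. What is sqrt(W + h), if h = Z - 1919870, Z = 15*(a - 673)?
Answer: sqrt(-1932515 + sqrt(103569)) ≈ 1390.0*I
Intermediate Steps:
Z = -12645 (Z = 15*(-170 - 673) = 15*(-843) = -12645)
h = -1932515 (h = -12645 - 1919870 = -1932515)
W = sqrt(103569) ≈ 321.82
sqrt(W + h) = sqrt(sqrt(103569) - 1932515) = sqrt(-1932515 + sqrt(103569))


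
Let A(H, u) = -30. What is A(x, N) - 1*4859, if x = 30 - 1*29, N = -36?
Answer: -4889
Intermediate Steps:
x = 1 (x = 30 - 29 = 1)
A(x, N) - 1*4859 = -30 - 1*4859 = -30 - 4859 = -4889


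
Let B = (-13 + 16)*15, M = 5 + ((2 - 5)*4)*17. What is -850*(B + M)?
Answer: 130900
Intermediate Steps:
M = -199 (M = 5 - 3*4*17 = 5 - 12*17 = 5 - 204 = -199)
B = 45 (B = 3*15 = 45)
-850*(B + M) = -850*(45 - 199) = -850*(-154) = 130900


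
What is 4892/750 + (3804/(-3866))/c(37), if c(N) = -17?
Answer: 81091256/12322875 ≈ 6.5805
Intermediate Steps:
4892/750 + (3804/(-3866))/c(37) = 4892/750 + (3804/(-3866))/(-17) = 4892*(1/750) + (3804*(-1/3866))*(-1/17) = 2446/375 - 1902/1933*(-1/17) = 2446/375 + 1902/32861 = 81091256/12322875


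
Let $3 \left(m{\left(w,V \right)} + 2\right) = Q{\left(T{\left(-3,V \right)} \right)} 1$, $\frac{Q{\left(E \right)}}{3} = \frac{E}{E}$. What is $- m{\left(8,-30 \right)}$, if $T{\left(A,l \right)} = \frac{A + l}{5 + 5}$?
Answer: $1$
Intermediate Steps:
$T{\left(A,l \right)} = \frac{A}{10} + \frac{l}{10}$ ($T{\left(A,l \right)} = \frac{A + l}{10} = \left(A + l\right) \frac{1}{10} = \frac{A}{10} + \frac{l}{10}$)
$Q{\left(E \right)} = 3$ ($Q{\left(E \right)} = 3 \frac{E}{E} = 3 \cdot 1 = 3$)
$m{\left(w,V \right)} = -1$ ($m{\left(w,V \right)} = -2 + \frac{3 \cdot 1}{3} = -2 + \frac{1}{3} \cdot 3 = -2 + 1 = -1$)
$- m{\left(8,-30 \right)} = \left(-1\right) \left(-1\right) = 1$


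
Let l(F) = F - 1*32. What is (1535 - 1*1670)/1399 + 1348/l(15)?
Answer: -1888147/23783 ≈ -79.391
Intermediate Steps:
l(F) = -32 + F (l(F) = F - 32 = -32 + F)
(1535 - 1*1670)/1399 + 1348/l(15) = (1535 - 1*1670)/1399 + 1348/(-32 + 15) = (1535 - 1670)*(1/1399) + 1348/(-17) = -135*1/1399 + 1348*(-1/17) = -135/1399 - 1348/17 = -1888147/23783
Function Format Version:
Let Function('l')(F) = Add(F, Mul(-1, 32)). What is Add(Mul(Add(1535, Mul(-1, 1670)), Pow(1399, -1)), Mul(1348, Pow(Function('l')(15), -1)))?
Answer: Rational(-1888147, 23783) ≈ -79.391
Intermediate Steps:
Function('l')(F) = Add(-32, F) (Function('l')(F) = Add(F, -32) = Add(-32, F))
Add(Mul(Add(1535, Mul(-1, 1670)), Pow(1399, -1)), Mul(1348, Pow(Function('l')(15), -1))) = Add(Mul(Add(1535, Mul(-1, 1670)), Pow(1399, -1)), Mul(1348, Pow(Add(-32, 15), -1))) = Add(Mul(Add(1535, -1670), Rational(1, 1399)), Mul(1348, Pow(-17, -1))) = Add(Mul(-135, Rational(1, 1399)), Mul(1348, Rational(-1, 17))) = Add(Rational(-135, 1399), Rational(-1348, 17)) = Rational(-1888147, 23783)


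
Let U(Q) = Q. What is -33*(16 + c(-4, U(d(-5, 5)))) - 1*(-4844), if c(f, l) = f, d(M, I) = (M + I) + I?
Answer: 4448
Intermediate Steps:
d(M, I) = M + 2*I (d(M, I) = (I + M) + I = M + 2*I)
-33*(16 + c(-4, U(d(-5, 5)))) - 1*(-4844) = -33*(16 - 4) - 1*(-4844) = -33*12 + 4844 = -396 + 4844 = 4448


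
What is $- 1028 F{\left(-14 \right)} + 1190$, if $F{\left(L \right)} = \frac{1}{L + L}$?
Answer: $\frac{8587}{7} \approx 1226.7$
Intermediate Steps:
$F{\left(L \right)} = \frac{1}{2 L}$
$- 1028 F{\left(-14 \right)} + 1190 = - 1028 \frac{1}{2 \left(-14\right)} + 1190 = - 1028 \cdot \frac{1}{2} \left(- \frac{1}{14}\right) + 1190 = \left(-1028\right) \left(- \frac{1}{28}\right) + 1190 = \frac{257}{7} + 1190 = \frac{8587}{7}$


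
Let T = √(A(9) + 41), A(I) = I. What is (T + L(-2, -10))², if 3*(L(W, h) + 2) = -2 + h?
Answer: 86 - 60*√2 ≈ 1.1472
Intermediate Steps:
L(W, h) = -8/3 + h/3 (L(W, h) = -2 + (-2 + h)/3 = -2 + (-⅔ + h/3) = -8/3 + h/3)
T = 5*√2 (T = √(9 + 41) = √50 = 5*√2 ≈ 7.0711)
(T + L(-2, -10))² = (5*√2 + (-8/3 + (⅓)*(-10)))² = (5*√2 + (-8/3 - 10/3))² = (5*√2 - 6)² = (-6 + 5*√2)²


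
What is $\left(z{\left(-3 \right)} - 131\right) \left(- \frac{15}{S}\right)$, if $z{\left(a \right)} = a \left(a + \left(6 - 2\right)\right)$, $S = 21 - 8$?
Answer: $\frac{2010}{13} \approx 154.62$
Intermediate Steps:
$S = 13$ ($S = 21 - 8 = 13$)
$z{\left(a \right)} = a \left(4 + a\right)$ ($z{\left(a \right)} = a \left(a + 4\right) = a \left(4 + a\right)$)
$\left(z{\left(-3 \right)} - 131\right) \left(- \frac{15}{S}\right) = \left(- 3 \left(4 - 3\right) - 131\right) \left(- \frac{15}{13}\right) = \left(\left(-3\right) 1 - 131\right) \left(\left(-15\right) \frac{1}{13}\right) = \left(-3 - 131\right) \left(- \frac{15}{13}\right) = \left(-134\right) \left(- \frac{15}{13}\right) = \frac{2010}{13}$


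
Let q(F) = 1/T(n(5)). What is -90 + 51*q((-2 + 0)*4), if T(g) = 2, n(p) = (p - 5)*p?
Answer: -129/2 ≈ -64.500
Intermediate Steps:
n(p) = p*(-5 + p) (n(p) = (-5 + p)*p = p*(-5 + p))
q(F) = ½ (q(F) = 1/2 = ½)
-90 + 51*q((-2 + 0)*4) = -90 + 51*(½) = -90 + 51/2 = -129/2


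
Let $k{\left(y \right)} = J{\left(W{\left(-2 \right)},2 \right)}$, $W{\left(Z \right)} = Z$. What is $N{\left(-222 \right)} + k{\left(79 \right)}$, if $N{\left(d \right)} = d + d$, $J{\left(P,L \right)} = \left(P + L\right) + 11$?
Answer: $-433$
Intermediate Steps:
$J{\left(P,L \right)} = 11 + L + P$ ($J{\left(P,L \right)} = \left(L + P\right) + 11 = 11 + L + P$)
$k{\left(y \right)} = 11$ ($k{\left(y \right)} = 11 + 2 - 2 = 11$)
$N{\left(d \right)} = 2 d$
$N{\left(-222 \right)} + k{\left(79 \right)} = 2 \left(-222\right) + 11 = -444 + 11 = -433$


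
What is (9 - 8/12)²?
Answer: 625/9 ≈ 69.444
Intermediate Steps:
(9 - 8/12)² = (9 - 8*1/12)² = (9 - ⅔)² = (25/3)² = 625/9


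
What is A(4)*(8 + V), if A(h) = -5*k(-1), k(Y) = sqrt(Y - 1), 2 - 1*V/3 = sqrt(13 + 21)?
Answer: I*sqrt(2)*(-70 + 15*sqrt(34)) ≈ 24.698*I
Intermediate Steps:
V = 6 - 3*sqrt(34) (V = 6 - 3*sqrt(13 + 21) = 6 - 3*sqrt(34) ≈ -11.493)
k(Y) = sqrt(-1 + Y)
A(h) = -5*I*sqrt(2) (A(h) = -5*sqrt(-1 - 1) = -5*I*sqrt(2))
A(4)*(8 + V) = (-5*I*sqrt(2))*(8 + (6 - 3*sqrt(34))) = (-5*I*sqrt(2))*(14 - 3*sqrt(34)) = -5*I*sqrt(2)*(14 - 3*sqrt(34))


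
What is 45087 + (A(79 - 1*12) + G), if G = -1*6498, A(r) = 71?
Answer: 38660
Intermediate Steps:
G = -6498
45087 + (A(79 - 1*12) + G) = 45087 + (71 - 6498) = 45087 - 6427 = 38660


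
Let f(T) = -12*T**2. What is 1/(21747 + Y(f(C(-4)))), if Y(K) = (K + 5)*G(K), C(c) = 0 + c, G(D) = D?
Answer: 1/57651 ≈ 1.7346e-5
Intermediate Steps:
C(c) = c
Y(K) = K*(5 + K) (Y(K) = (K + 5)*K = (5 + K)*K = K*(5 + K))
1/(21747 + Y(f(C(-4)))) = 1/(21747 + (-12*(-4)**2)*(5 - 12*(-4)**2)) = 1/(21747 + (-12*16)*(5 - 12*16)) = 1/(21747 - 192*(5 - 192)) = 1/(21747 - 192*(-187)) = 1/(21747 + 35904) = 1/57651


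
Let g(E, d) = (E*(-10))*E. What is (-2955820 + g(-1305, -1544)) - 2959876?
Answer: -22945946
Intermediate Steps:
g(E, d) = -10*E² (g(E, d) = (-10*E)*E = -10*E²)
(-2955820 + g(-1305, -1544)) - 2959876 = (-2955820 - 10*(-1305)²) - 2959876 = (-2955820 - 10*1703025) - 2959876 = (-2955820 - 17030250) - 2959876 = -19986070 - 2959876 = -22945946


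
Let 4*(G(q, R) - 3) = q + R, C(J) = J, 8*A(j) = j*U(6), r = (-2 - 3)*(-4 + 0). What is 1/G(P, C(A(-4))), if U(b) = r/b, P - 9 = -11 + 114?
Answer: 12/367 ≈ 0.032698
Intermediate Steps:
P = 112 (P = 9 + (-11 + 114) = 9 + 103 = 112)
r = 20 (r = -5*(-4) = 20)
U(b) = 20/b
A(j) = 5*j/12 (A(j) = (j*(20/6))/8 = (j*(20*(⅙)))/8 = (j*(10/3))/8 = (10*j/3)/8 = 5*j/12)
G(q, R) = 3 + R/4 + q/4 (G(q, R) = 3 + (q + R)/4 = 3 + (R + q)/4 = 3 + (R/4 + q/4) = 3 + R/4 + q/4)
1/G(P, C(A(-4))) = 1/(3 + ((5/12)*(-4))/4 + (¼)*112) = 1/(3 + (¼)*(-5/3) + 28) = 1/(3 - 5/12 + 28) = 1/(367/12) = 12/367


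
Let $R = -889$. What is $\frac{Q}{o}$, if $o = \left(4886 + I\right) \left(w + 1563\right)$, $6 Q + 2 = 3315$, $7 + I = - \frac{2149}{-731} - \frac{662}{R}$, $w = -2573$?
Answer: $- \frac{2152982867}{19228722050640} \approx -0.00011197$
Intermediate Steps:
$I = - \frac{2154630}{649859}$ ($I = -7 - \left(- \frac{2149}{731} - \frac{662}{889}\right) = -7 - - \frac{2394383}{649859} = -7 + \left(\frac{2149}{731} + \frac{662}{889}\right) = -7 + \frac{2394383}{649859} = - \frac{2154630}{649859} \approx -3.3155$)
$Q = \frac{3313}{6}$ ($Q = - \frac{1}{3} + \frac{1}{6} \cdot 3315 = - \frac{1}{3} + \frac{1105}{2} = \frac{3313}{6} \approx 552.17$)
$o = - \frac{3204787008440}{649859}$ ($o = \left(4886 - \frac{2154630}{649859}\right) \left(-2573 + 1563\right) = \frac{3173056444}{649859} \left(-1010\right) = - \frac{3204787008440}{649859} \approx -4.9315 \cdot 10^{6}$)
$\frac{Q}{o} = \frac{3313}{6 \left(- \frac{3204787008440}{649859}\right)} = \frac{3313}{6} \left(- \frac{649859}{3204787008440}\right) = - \frac{2152982867}{19228722050640}$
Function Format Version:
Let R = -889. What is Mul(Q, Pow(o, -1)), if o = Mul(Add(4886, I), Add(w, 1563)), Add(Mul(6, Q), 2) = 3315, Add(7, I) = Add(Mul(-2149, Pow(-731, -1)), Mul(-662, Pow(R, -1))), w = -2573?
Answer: Rational(-2152982867, 19228722050640) ≈ -0.00011197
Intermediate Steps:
I = Rational(-2154630, 649859) (I = Add(-7, Add(Mul(-2149, Pow(-731, -1)), Mul(-662, Pow(-889, -1)))) = Add(-7, Add(Mul(-2149, Rational(-1, 731)), Mul(-662, Rational(-1, 889)))) = Add(-7, Add(Rational(2149, 731), Rational(662, 889))) = Add(-7, Rational(2394383, 649859)) = Rational(-2154630, 649859) ≈ -3.3155)
Q = Rational(3313, 6) (Q = Add(Rational(-1, 3), Mul(Rational(1, 6), 3315)) = Add(Rational(-1, 3), Rational(1105, 2)) = Rational(3313, 6) ≈ 552.17)
o = Rational(-3204787008440, 649859) (o = Mul(Add(4886, Rational(-2154630, 649859)), Add(-2573, 1563)) = Mul(Rational(3173056444, 649859), -1010) = Rational(-3204787008440, 649859) ≈ -4.9315e+6)
Mul(Q, Pow(o, -1)) = Mul(Rational(3313, 6), Pow(Rational(-3204787008440, 649859), -1)) = Mul(Rational(3313, 6), Rational(-649859, 3204787008440)) = Rational(-2152982867, 19228722050640)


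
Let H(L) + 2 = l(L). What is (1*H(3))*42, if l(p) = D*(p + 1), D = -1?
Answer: -252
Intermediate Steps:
l(p) = -1 - p (l(p) = -(p + 1) = -(1 + p) = -1 - p)
H(L) = -3 - L (H(L) = -2 + (-1 - L) = -3 - L)
(1*H(3))*42 = (1*(-3 - 1*3))*42 = (1*(-3 - 3))*42 = (1*(-6))*42 = -6*42 = -252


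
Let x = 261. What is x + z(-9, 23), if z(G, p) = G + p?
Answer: 275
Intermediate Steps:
x + z(-9, 23) = 261 + (-9 + 23) = 261 + 14 = 275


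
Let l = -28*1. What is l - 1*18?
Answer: -46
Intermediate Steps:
l = -28
l - 1*18 = -28 - 1*18 = -28 - 18 = -46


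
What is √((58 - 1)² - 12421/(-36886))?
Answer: √4420972821010/36886 ≈ 57.003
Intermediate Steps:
√((58 - 1)² - 12421/(-36886)) = √(57² - 12421*(-1/36886)) = √(3249 + 12421/36886) = √(119855035/36886) = √4420972821010/36886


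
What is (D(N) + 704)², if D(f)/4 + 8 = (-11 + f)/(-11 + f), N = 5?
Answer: 456976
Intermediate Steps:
D(f) = -28 (D(f) = -32 + 4*((-11 + f)/(-11 + f)) = -32 + 4*1 = -32 + 4 = -28)
(D(N) + 704)² = (-28 + 704)² = 676² = 456976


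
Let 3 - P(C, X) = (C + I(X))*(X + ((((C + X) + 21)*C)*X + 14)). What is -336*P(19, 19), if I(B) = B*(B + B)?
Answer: 5311155024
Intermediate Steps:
I(B) = 2*B² (I(B) = B*(2*B) = 2*B²)
P(C, X) = 3 - (C + 2*X²)*(14 + X + C*X*(21 + C + X)) (P(C, X) = 3 - (C + 2*X²)*(X + ((((C + X) + 21)*C)*X + 14)) = 3 - (C + 2*X²)*(X + (((21 + C + X)*C)*X + 14)) = 3 - (C + 2*X²)*(X + ((C*(21 + C + X))*X + 14)) = 3 - (C + 2*X²)*(X + (C*X*(21 + C + X) + 14)) = 3 - (C + 2*X²)*(X + (14 + C*X*(21 + C + X))) = 3 - (C + 2*X²)*(14 + X + C*X*(21 + C + X)))
-336*P(19, 19) = -336*(3 - 28*19² - 14*19 - 2*19³ - 1*19*19 - 1*19*19³ - 1*19²*19² - 42*19*19³ - 21*19*19² - 2*19*19⁴ - 2*19²*19³) = -336*(3 - 28*361 - 266 - 2*6859 - 361 - 1*19*6859 - 1*361*361 - 42*19*6859 - 21*19*361 - 2*19*130321 - 2*361*6859) = -336*(3 - 10108 - 266 - 13718 - 361 - 130321 - 130321 - 5473482 - 144039 - 4952198 - 4952198) = -336*(-15807009) = 5311155024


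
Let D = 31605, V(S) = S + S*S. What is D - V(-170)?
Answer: 2875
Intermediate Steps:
V(S) = S + S²
D - V(-170) = 31605 - (-170)*(1 - 170) = 31605 - (-170)*(-169) = 31605 - 1*28730 = 31605 - 28730 = 2875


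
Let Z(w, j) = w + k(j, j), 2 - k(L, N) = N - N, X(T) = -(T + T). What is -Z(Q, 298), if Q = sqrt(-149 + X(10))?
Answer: -2 - 13*I ≈ -2.0 - 13.0*I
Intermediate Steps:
X(T) = -2*T
k(L, N) = 2 (k(L, N) = 2 - (N - N) = 2 - 1*0 = 2 + 0 = 2)
Q = 13*I (Q = sqrt(-149 - 2*10) = sqrt(-149 - 20) = sqrt(-169) = 13*I ≈ 13.0*I)
Z(w, j) = 2 + w (Z(w, j) = w + 2 = 2 + w)
-Z(Q, 298) = -(2 + 13*I) = -2 - 13*I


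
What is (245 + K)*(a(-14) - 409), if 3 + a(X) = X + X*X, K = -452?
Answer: 47610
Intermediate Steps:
a(X) = -3 + X + X² (a(X) = -3 + (X + X*X) = -3 + (X + X²) = -3 + X + X²)
(245 + K)*(a(-14) - 409) = (245 - 452)*((-3 - 14 + (-14)²) - 409) = -207*((-3 - 14 + 196) - 409) = -207*(179 - 409) = -207*(-230) = 47610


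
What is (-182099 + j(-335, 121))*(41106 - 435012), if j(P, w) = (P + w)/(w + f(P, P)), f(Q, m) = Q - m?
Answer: 8679400827858/121 ≈ 7.1731e+10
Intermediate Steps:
j(P, w) = (P + w)/w (j(P, w) = (P + w)/(w + (P - P)) = (P + w)/(w + 0) = (P + w)/w)
(-182099 + j(-335, 121))*(41106 - 435012) = (-182099 + (-335 + 121)/121)*(41106 - 435012) = (-182099 + (1/121)*(-214))*(-393906) = (-182099 - 214/121)*(-393906) = -22034193/121*(-393906) = 8679400827858/121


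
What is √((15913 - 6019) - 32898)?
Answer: 18*I*√71 ≈ 151.67*I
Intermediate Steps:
√((15913 - 6019) - 32898) = √(9894 - 32898) = √(-23004) = 18*I*√71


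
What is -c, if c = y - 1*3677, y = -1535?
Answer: 5212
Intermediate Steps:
c = -5212 (c = -1535 - 1*3677 = -1535 - 3677 = -5212)
-c = -1*(-5212) = 5212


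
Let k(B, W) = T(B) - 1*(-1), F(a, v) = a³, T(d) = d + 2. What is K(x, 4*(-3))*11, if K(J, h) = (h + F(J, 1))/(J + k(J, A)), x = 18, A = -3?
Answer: 21340/13 ≈ 1641.5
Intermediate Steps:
T(d) = 2 + d
k(B, W) = 3 + B (k(B, W) = (2 + B) - 1*(-1) = (2 + B) + 1 = 3 + B)
K(J, h) = (h + J³)/(3 + 2*J) (K(J, h) = (h + J³)/(J + (3 + J)) = (h + J³)/(3 + 2*J))
K(x, 4*(-3))*11 = ((4*(-3) + 18³)/(3 + 2*18))*11 = ((-12 + 5832)/(3 + 36))*11 = (5820/39)*11 = ((1/39)*5820)*11 = (1940/13)*11 = 21340/13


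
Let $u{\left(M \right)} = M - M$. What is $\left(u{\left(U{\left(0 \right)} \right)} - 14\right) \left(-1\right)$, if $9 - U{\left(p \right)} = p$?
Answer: $14$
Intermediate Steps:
$U{\left(p \right)} = 9 - p$
$u{\left(M \right)} = 0$
$\left(u{\left(U{\left(0 \right)} \right)} - 14\right) \left(-1\right) = \left(0 - 14\right) \left(-1\right) = \left(-14\right) \left(-1\right) = 14$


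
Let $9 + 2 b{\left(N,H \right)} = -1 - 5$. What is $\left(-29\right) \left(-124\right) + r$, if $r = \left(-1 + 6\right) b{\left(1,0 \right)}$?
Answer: $\frac{7117}{2} \approx 3558.5$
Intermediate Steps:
$b{\left(N,H \right)} = - \frac{15}{2}$ ($b{\left(N,H \right)} = - \frac{9}{2} + \frac{-1 - 5}{2} = - \frac{9}{2} + \frac{1}{2} \left(-6\right) = - \frac{9}{2} - 3 = - \frac{15}{2}$)
$r = - \frac{75}{2}$ ($r = \left(-1 + 6\right) \left(- \frac{15}{2}\right) = 5 \left(- \frac{15}{2}\right) = - \frac{75}{2} \approx -37.5$)
$\left(-29\right) \left(-124\right) + r = \left(-29\right) \left(-124\right) - \frac{75}{2} = 3596 - \frac{75}{2} = \frac{7117}{2}$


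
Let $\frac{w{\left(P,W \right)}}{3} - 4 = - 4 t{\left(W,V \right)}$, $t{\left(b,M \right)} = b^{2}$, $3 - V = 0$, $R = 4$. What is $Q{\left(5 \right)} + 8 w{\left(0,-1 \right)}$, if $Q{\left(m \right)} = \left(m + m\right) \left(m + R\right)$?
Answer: $90$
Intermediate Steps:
$V = 3$ ($V = 3 - 0 = 3 + 0 = 3$)
$Q{\left(m \right)} = 2 m \left(4 + m\right)$ ($Q{\left(m \right)} = \left(m + m\right) \left(m + 4\right) = 2 m \left(4 + m\right)$)
$w{\left(P,W \right)} = 12 - 12 W^{2}$ ($w{\left(P,W \right)} = 12 + 3 \left(- 4 W^{2}\right) = 12 - 12 W^{2}$)
$Q{\left(5 \right)} + 8 w{\left(0,-1 \right)} = 2 \cdot 5 \left(4 + 5\right) + 8 \left(12 - 12 \left(-1\right)^{2}\right) = 2 \cdot 5 \cdot 9 + 8 \left(12 - 12\right) = 90 + 8 \left(12 - 12\right) = 90 + 8 \cdot 0 = 90 + 0 = 90$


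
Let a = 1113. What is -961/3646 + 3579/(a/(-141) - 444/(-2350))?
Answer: -15341314883/33007238 ≈ -464.79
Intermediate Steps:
-961/3646 + 3579/(a/(-141) - 444/(-2350)) = -961/3646 + 3579/(1113/(-141) - 444/(-2350)) = -961*1/3646 + 3579/(1113*(-1/141) - 444*(-1/2350)) = -961/3646 + 3579/(-371/47 + 222/1175) = -961/3646 + 3579/(-9053/1175) = -961/3646 + 3579*(-1175/9053) = -961/3646 - 4205325/9053 = -15341314883/33007238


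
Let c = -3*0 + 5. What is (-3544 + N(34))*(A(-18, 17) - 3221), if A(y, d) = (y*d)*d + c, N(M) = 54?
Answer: 29378820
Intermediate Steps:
c = 5 (c = 0 + 5 = 5)
A(y, d) = 5 + y*d² (A(y, d) = (y*d)*d + 5 = (d*y)*d + 5 = y*d² + 5 = 5 + y*d²)
(-3544 + N(34))*(A(-18, 17) - 3221) = (-3544 + 54)*((5 - 18*17²) - 3221) = -3490*((5 - 18*289) - 3221) = -3490*((5 - 5202) - 3221) = -3490*(-5197 - 3221) = -3490*(-8418) = 29378820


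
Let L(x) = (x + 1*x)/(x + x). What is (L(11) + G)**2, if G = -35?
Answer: 1156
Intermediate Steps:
L(x) = 1 (L(x) = (x + x)/((2*x)) = (2*x)*(1/(2*x)) = 1)
(L(11) + G)**2 = (1 - 35)**2 = (-34)**2 = 1156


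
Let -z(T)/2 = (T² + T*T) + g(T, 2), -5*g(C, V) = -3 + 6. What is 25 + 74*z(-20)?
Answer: -591431/5 ≈ -1.1829e+5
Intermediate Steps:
g(C, V) = -⅗ (g(C, V) = -(-3 + 6)/5 = -⅕*3 = -⅗)
z(T) = 6/5 - 4*T² (z(T) = -2*((T² + T*T) - ⅗) = -2*((T² + T²) - ⅗) = -2*(2*T² - ⅗) = -2*(-⅗ + 2*T²) = 6/5 - 4*T²)
25 + 74*z(-20) = 25 + 74*(6/5 - 4*(-20)²) = 25 + 74*(6/5 - 4*400) = 25 + 74*(6/5 - 1600) = 25 + 74*(-7994/5) = 25 - 591556/5 = -591431/5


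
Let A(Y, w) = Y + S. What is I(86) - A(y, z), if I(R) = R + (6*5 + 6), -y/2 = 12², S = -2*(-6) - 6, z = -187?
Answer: 404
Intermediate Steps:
S = 6 (S = 12 - 6 = 6)
y = -288 (y = -2*12² = -2*144 = -288)
A(Y, w) = 6 + Y (A(Y, w) = Y + 6 = 6 + Y)
I(R) = 36 + R (I(R) = R + (30 + 6) = R + 36 = 36 + R)
I(86) - A(y, z) = (36 + 86) - (6 - 288) = 122 - 1*(-282) = 122 + 282 = 404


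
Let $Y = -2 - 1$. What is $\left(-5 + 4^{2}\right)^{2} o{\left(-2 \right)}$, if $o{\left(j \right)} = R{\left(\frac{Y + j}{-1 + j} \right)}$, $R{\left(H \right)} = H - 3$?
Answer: $- \frac{484}{3} \approx -161.33$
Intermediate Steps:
$Y = -3$
$R{\left(H \right)} = -3 + H$
$o{\left(j \right)} = -3 + \frac{-3 + j}{-1 + j}$
$\left(-5 + 4^{2}\right)^{2} o{\left(-2 \right)} = \left(-5 + 4^{2}\right)^{2} \left(\left(-2\right) \left(-2\right) \frac{1}{-1 - 2}\right) = \left(-5 + 16\right)^{2} \left(\left(-2\right) \left(-2\right) \frac{1}{-3}\right) = 11^{2} \left(\left(-2\right) \left(-2\right) \left(- \frac{1}{3}\right)\right) = 121 \left(- \frac{4}{3}\right) = - \frac{484}{3}$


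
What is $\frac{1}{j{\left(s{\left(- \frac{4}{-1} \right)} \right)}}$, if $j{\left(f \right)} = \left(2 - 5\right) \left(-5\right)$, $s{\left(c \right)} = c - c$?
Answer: $\frac{1}{15} \approx 0.066667$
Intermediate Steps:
$s{\left(c \right)} = 0$
$j{\left(f \right)} = 15$ ($j{\left(f \right)} = \left(-3\right) \left(-5\right) = 15$)
$\frac{1}{j{\left(s{\left(- \frac{4}{-1} \right)} \right)}} = \frac{1}{15}$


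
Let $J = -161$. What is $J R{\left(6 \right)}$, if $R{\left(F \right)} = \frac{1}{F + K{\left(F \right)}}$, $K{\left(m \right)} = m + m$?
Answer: $- \frac{161}{18} \approx -8.9444$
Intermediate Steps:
$K{\left(m \right)} = 2 m$
$R{\left(F \right)} = \frac{1}{3 F}$ ($R{\left(F \right)} = \frac{1}{F + 2 F} = \frac{1}{3 F}$)
$J R{\left(6 \right)} = - 161 \frac{1}{3 \cdot 6} = - 161 \cdot \frac{1}{3} \cdot \frac{1}{6} = \left(-161\right) \frac{1}{18} = - \frac{161}{18}$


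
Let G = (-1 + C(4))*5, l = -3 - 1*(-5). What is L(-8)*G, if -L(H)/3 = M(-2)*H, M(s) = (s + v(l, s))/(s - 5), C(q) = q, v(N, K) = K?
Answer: 1440/7 ≈ 205.71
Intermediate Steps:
l = 2 (l = -3 + 5 = 2)
M(s) = 2*s/(-5 + s) (M(s) = (s + s)/(s - 5) = (2*s)/(-5 + s) = 2*s/(-5 + s))
G = 15 (G = (-1 + 4)*5 = 3*5 = 15)
L(H) = -12*H/7 (L(H) = -3*2*(-2)/(-5 - 2)*H = -3*2*(-2)/(-7)*H = -3*2*(-2)*(-1/7)*H = -12*H/7)
L(-8)*G = -12/7*(-8)*15 = (96/7)*15 = 1440/7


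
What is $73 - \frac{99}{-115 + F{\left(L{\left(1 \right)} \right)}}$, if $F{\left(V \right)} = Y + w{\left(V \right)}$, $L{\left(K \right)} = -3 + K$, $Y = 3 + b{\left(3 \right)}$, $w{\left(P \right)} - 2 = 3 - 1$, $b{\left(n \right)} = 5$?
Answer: $\frac{7618}{103} \approx 73.961$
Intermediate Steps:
$w{\left(P \right)} = 4$ ($w{\left(P \right)} = 2 + \left(3 - 1\right) = 2 + 2 = 4$)
$Y = 8$ ($Y = 3 + 5 = 8$)
$F{\left(V \right)} = 12$ ($F{\left(V \right)} = 8 + 4 = 12$)
$73 - \frac{99}{-115 + F{\left(L{\left(1 \right)} \right)}} = 73 - \frac{99}{-115 + 12} = 73 - \frac{99}{-103} = 73 - - \frac{99}{103} = 73 + \frac{99}{103} = \frac{7618}{103}$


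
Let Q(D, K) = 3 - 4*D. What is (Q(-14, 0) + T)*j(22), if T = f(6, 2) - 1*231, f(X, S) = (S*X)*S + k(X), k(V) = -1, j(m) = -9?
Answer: 1341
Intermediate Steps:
f(X, S) = -1 + X*S² (f(X, S) = (S*X)*S - 1 = X*S² - 1 = -1 + X*S²)
T = -208 (T = (-1 + 6*2²) - 1*231 = (-1 + 6*4) - 231 = (-1 + 24) - 231 = 23 - 231 = -208)
(Q(-14, 0) + T)*j(22) = ((3 - 4*(-14)) - 208)*(-9) = ((3 + 56) - 208)*(-9) = (59 - 208)*(-9) = -149*(-9) = 1341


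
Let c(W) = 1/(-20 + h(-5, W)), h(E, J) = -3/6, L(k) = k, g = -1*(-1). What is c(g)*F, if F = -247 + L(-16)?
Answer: 526/41 ≈ 12.829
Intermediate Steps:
g = 1
h(E, J) = -½ (h(E, J) = -3*⅙ = -½)
c(W) = -2/41 (c(W) = 1/(-20 - ½) = 1/(-41/2) = -2/41)
F = -263 (F = -247 - 16 = -263)
c(g)*F = -2/41*(-263) = 526/41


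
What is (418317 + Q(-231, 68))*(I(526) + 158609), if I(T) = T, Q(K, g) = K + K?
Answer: 66495355425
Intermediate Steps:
Q(K, g) = 2*K
(418317 + Q(-231, 68))*(I(526) + 158609) = (418317 + 2*(-231))*(526 + 158609) = (418317 - 462)*159135 = 417855*159135 = 66495355425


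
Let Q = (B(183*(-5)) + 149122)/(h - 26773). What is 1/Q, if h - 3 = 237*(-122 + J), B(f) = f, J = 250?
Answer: 3566/148207 ≈ 0.024061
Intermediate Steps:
h = 30339 (h = 3 + 237*(-122 + 250) = 3 + 237*128 = 3 + 30336 = 30339)
Q = 148207/3566 (Q = (183*(-5) + 149122)/(30339 - 26773) = (-915 + 149122)/3566 = 148207*(1/3566) = 148207/3566 ≈ 41.561)
1/Q = 1/(148207/3566) = 3566/148207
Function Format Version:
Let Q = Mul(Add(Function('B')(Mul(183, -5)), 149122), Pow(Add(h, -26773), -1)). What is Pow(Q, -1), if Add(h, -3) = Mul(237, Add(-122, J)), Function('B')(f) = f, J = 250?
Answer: Rational(3566, 148207) ≈ 0.024061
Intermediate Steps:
h = 30339 (h = Add(3, Mul(237, Add(-122, 250))) = Add(3, Mul(237, 128)) = Add(3, 30336) = 30339)
Q = Rational(148207, 3566) (Q = Mul(Add(Mul(183, -5), 149122), Pow(Add(30339, -26773), -1)) = Mul(Add(-915, 149122), Pow(3566, -1)) = Mul(148207, Rational(1, 3566)) = Rational(148207, 3566) ≈ 41.561)
Pow(Q, -1) = Pow(Rational(148207, 3566), -1) = Rational(3566, 148207)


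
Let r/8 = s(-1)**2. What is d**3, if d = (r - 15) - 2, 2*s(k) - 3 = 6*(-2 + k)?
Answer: 81182737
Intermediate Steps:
s(k) = -9/2 + 3*k (s(k) = 3/2 + (6*(-2 + k))/2 = 3/2 + (-12 + 6*k)/2 = 3/2 + (-6 + 3*k) = -9/2 + 3*k)
r = 450 (r = 8*(-9/2 + 3*(-1))**2 = 8*(-9/2 - 3)**2 = 8*(-15/2)**2 = 8*(225/4) = 450)
d = 433 (d = (450 - 15) - 2 = 435 - 2 = 433)
d**3 = 433**3 = 81182737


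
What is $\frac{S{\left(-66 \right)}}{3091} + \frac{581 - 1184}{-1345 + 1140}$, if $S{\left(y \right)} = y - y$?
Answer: $\frac{603}{205} \approx 2.9415$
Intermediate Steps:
$S{\left(y \right)} = 0$
$\frac{S{\left(-66 \right)}}{3091} + \frac{581 - 1184}{-1345 + 1140} = \frac{0}{3091} + \frac{581 - 1184}{-1345 + 1140} = 0 \cdot \frac{1}{3091} - \frac{603}{-205} = 0 - - \frac{603}{205} = 0 + \frac{603}{205} = \frac{603}{205}$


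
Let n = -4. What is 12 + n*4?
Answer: -4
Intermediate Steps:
12 + n*4 = 12 - 4*4 = 12 - 16 = -4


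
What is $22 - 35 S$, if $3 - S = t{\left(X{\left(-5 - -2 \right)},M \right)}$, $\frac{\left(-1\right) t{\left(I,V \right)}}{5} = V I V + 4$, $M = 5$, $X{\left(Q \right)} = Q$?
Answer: $12342$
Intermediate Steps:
$t{\left(I,V \right)} = -20 - 5 I V^{2}$ ($t{\left(I,V \right)} = - 5 \left(V I V + 4\right) = - 5 \left(I V V + 4\right) = - 5 \left(I V^{2} + 4\right) = - 5 \left(4 + I V^{2}\right) = -20 - 5 I V^{2}$)
$S = -352$ ($S = 3 - \left(-20 - 5 \left(-5 - -2\right) 5^{2}\right) = 3 - \left(-20 - 5 \left(-5 + 2\right) 25\right) = 3 - \left(-20 - \left(-15\right) 25\right) = 3 - \left(-20 + 375\right) = 3 - 355 = -352$)
$22 - 35 S = 22 - -12320 = 22 + 12320 = 12342$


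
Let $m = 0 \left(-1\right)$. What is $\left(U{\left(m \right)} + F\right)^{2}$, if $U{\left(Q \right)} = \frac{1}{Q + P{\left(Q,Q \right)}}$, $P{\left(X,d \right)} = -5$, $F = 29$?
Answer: $\frac{20736}{25} \approx 829.44$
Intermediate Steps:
$m = 0$
$U{\left(Q \right)} = \frac{1}{-5 + Q}$ ($U{\left(Q \right)} = \frac{1}{Q - 5} = \frac{1}{-5 + Q}$)
$\left(U{\left(m \right)} + F\right)^{2} = \left(\frac{1}{-5 + 0} + 29\right)^{2} = \left(\frac{1}{-5} + 29\right)^{2} = \left(- \frac{1}{5} + 29\right)^{2} = \left(\frac{144}{5}\right)^{2} = \frac{20736}{25}$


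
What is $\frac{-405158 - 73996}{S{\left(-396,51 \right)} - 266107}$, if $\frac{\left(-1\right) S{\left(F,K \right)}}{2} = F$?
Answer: $\frac{479154}{265315} \approx 1.806$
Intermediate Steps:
$S{\left(F,K \right)} = - 2 F$
$\frac{-405158 - 73996}{S{\left(-396,51 \right)} - 266107} = \frac{-405158 - 73996}{\left(-2\right) \left(-396\right) - 266107} = - \frac{479154}{792 - 266107} = - \frac{479154}{-265315} = \left(-479154\right) \left(- \frac{1}{265315}\right) = \frac{479154}{265315}$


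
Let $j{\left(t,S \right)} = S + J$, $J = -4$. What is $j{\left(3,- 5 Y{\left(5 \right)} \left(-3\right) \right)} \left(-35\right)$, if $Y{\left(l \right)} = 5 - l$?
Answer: $140$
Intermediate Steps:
$j{\left(t,S \right)} = -4 + S$ ($j{\left(t,S \right)} = S - 4 = -4 + S$)
$j{\left(3,- 5 Y{\left(5 \right)} \left(-3\right) \right)} \left(-35\right) = \left(-4 + - 5 \left(5 - 5\right) \left(-3\right)\right) \left(-35\right) = \left(-4 + \left(-5\right) 0 \left(-3\right)\right) \left(-35\right) = \left(-4 + 0 \left(-3\right)\right) \left(-35\right) = \left(-4 + 0\right) \left(-35\right) = \left(-4\right) \left(-35\right) = 140$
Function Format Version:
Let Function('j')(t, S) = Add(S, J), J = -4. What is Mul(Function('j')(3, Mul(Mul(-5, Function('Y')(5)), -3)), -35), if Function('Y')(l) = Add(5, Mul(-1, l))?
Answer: 140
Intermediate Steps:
Function('j')(t, S) = Add(-4, S) (Function('j')(t, S) = Add(S, -4) = Add(-4, S))
Mul(Function('j')(3, Mul(Mul(-5, Function('Y')(5)), -3)), -35) = Mul(Add(-4, Mul(Mul(-5, Add(5, Mul(-1, 5))), -3)), -35) = Mul(Add(-4, Mul(Mul(-5, Add(5, -5)), -3)), -35) = Mul(Add(-4, Mul(Mul(-5, 0), -3)), -35) = Mul(Add(-4, Mul(0, -3)), -35) = Mul(Add(-4, 0), -35) = Mul(-4, -35) = 140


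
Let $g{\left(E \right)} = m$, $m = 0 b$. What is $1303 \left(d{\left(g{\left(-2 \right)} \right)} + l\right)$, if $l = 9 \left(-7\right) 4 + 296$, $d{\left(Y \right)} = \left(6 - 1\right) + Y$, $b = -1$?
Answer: $63847$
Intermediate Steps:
$m = 0$ ($m = 0 \left(-1\right) = 0$)
$g{\left(E \right)} = 0$
$d{\left(Y \right)} = 5 + Y$ ($d{\left(Y \right)} = \left(6 - 1\right) + Y = 5 + Y$)
$l = 44$ ($l = \left(-63\right) 4 + 296 = -252 + 296 = 44$)
$1303 \left(d{\left(g{\left(-2 \right)} \right)} + l\right) = 1303 \left(\left(5 + 0\right) + 44\right) = 1303 \left(5 + 44\right) = 1303 \cdot 49 = 63847$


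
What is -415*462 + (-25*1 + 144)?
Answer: -191611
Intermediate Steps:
-415*462 + (-25*1 + 144) = -191730 + (-25 + 144) = -191730 + 119 = -191611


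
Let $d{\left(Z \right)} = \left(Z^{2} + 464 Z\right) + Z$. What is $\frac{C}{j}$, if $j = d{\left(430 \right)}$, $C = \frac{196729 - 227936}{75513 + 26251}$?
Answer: $- \frac{31207}{39163875400} \approx -7.9683 \cdot 10^{-7}$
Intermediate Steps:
$C = - \frac{31207}{101764}$ ($C = \frac{196729 - 227936}{101764} = \left(-31207\right) \frac{1}{101764} = - \frac{31207}{101764} \approx -0.30666$)
$d{\left(Z \right)} = Z^{2} + 465 Z$
$j = 384850$ ($j = 430 \left(465 + 430\right) = 430 \cdot 895 = 384850$)
$\frac{C}{j} = - \frac{31207}{101764 \cdot 384850} = \left(- \frac{31207}{101764}\right) \frac{1}{384850} = - \frac{31207}{39163875400}$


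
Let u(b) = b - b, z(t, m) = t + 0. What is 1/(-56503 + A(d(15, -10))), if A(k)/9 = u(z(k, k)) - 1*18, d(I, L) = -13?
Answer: -1/56665 ≈ -1.7648e-5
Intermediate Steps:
z(t, m) = t
u(b) = 0
A(k) = -162 (A(k) = 9*(0 - 1*18) = 9*(0 - 18) = 9*(-18) = -162)
1/(-56503 + A(d(15, -10))) = 1/(-56503 - 162) = 1/(-56665) = -1/56665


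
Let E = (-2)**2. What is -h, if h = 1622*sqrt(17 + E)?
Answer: -1622*sqrt(21) ≈ -7432.9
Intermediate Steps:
E = 4
h = 1622*sqrt(21) (h = 1622*sqrt(17 + 4) = 1622*sqrt(21) ≈ 7432.9)
-h = -1622*sqrt(21)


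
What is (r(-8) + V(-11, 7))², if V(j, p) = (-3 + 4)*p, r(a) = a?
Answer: 1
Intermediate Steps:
V(j, p) = p (V(j, p) = 1*p = p)
(r(-8) + V(-11, 7))² = (-8 + 7)² = (-1)² = 1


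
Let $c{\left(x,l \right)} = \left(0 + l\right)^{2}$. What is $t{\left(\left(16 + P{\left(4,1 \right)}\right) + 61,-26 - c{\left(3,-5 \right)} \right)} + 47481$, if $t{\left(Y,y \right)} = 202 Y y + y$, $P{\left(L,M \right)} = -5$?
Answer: $-694314$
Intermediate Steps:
$c{\left(x,l \right)} = l^{2}$
$t{\left(Y,y \right)} = y + 202 Y y$ ($t{\left(Y,y \right)} = 202 Y y + y = y + 202 Y y$)
$t{\left(\left(16 + P{\left(4,1 \right)}\right) + 61,-26 - c{\left(3,-5 \right)} \right)} + 47481 = \left(-26 - \left(-5\right)^{2}\right) \left(1 + 202 \left(\left(16 - 5\right) + 61\right)\right) + 47481 = \left(-26 - 25\right) \left(1 + 202 \left(11 + 61\right)\right) + 47481 = \left(-26 - 25\right) \left(1 + 202 \cdot 72\right) + 47481 = - 51 \left(1 + 14544\right) + 47481 = \left(-51\right) 14545 + 47481 = -741795 + 47481 = -694314$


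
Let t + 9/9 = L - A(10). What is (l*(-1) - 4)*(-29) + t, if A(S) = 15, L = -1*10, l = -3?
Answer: 3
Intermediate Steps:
L = -10
t = -26 (t = -1 + (-10 - 1*15) = -1 + (-10 - 15) = -1 - 25 = -26)
(l*(-1) - 4)*(-29) + t = (-3*(-1) - 4)*(-29) - 26 = (3 - 4)*(-29) - 26 = -1*(-29) - 26 = 29 - 26 = 3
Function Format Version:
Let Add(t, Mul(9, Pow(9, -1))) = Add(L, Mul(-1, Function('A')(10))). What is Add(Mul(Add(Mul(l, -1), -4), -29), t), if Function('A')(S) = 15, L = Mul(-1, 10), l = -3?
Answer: 3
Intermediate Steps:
L = -10
t = -26 (t = Add(-1, Add(-10, Mul(-1, 15))) = Add(-1, Add(-10, -15)) = Add(-1, -25) = -26)
Add(Mul(Add(Mul(l, -1), -4), -29), t) = Add(Mul(Add(Mul(-3, -1), -4), -29), -26) = Add(Mul(Add(3, -4), -29), -26) = Add(Mul(-1, -29), -26) = Add(29, -26) = 3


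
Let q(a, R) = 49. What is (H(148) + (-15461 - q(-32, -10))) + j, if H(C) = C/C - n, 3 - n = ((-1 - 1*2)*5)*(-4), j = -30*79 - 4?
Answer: -17826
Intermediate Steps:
j = -2374 (j = -2370 - 4 = -2374)
n = -57 (n = 3 - (-1 - 1*2)*5*(-4) = 3 - (-1 - 2)*5*(-4) = 3 - (-3*5)*(-4) = 3 - (-15)*(-4) = 3 - 1*60 = 3 - 60 = -57)
H(C) = 58 (H(C) = C/C - 1*(-57) = 1 + 57 = 58)
(H(148) + (-15461 - q(-32, -10))) + j = (58 + (-15461 - 1*49)) - 2374 = (58 + (-15461 - 49)) - 2374 = (58 - 15510) - 2374 = -15452 - 2374 = -17826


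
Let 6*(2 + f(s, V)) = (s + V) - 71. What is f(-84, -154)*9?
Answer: -963/2 ≈ -481.50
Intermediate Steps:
f(s, V) = -83/6 + V/6 + s/6 (f(s, V) = -2 + ((s + V) - 71)/6 = -2 + ((V + s) - 71)/6 = -2 + (-71 + V + s)/6 = -2 + (-71/6 + V/6 + s/6) = -83/6 + V/6 + s/6)
f(-84, -154)*9 = (-83/6 + (1/6)*(-154) + (1/6)*(-84))*9 = (-83/6 - 77/3 - 14)*9 = -107/2*9 = -963/2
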